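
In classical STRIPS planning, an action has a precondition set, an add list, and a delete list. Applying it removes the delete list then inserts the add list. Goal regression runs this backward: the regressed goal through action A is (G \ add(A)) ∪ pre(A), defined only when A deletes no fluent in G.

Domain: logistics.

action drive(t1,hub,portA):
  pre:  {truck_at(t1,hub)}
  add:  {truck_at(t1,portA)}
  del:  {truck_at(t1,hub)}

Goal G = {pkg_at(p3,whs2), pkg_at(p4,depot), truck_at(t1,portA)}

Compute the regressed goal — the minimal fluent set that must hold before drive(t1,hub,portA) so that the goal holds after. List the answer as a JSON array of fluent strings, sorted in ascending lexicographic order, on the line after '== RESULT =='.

Regress:
  G ∩ del = {}  (empty — regression defined)
  G \ add = {pkg_at(p3,whs2), pkg_at(p4,depot), truck_at(t1,portA)} \ {truck_at(t1,portA)} = {pkg_at(p3,whs2), pkg_at(p4,depot)}
  ∪ pre   = {pkg_at(p3,whs2), pkg_at(p4,depot)} ∪ {truck_at(t1,hub)}
          = {pkg_at(p3,whs2), pkg_at(p4,depot), truck_at(t1,hub)}

== RESULT ==
["pkg_at(p3,whs2)", "pkg_at(p4,depot)", "truck_at(t1,hub)"]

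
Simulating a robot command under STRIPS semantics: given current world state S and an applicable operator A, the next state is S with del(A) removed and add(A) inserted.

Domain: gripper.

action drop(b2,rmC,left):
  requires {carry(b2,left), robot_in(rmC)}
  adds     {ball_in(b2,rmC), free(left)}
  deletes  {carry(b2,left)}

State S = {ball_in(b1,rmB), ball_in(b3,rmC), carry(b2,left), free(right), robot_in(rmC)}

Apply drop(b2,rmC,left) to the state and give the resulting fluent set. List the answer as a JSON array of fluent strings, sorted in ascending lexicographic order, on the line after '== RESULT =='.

Progress:
  pre ⊆ S: {carry(b2,left), robot_in(rmC)} ⊆ S  — applicable
  S \ del = {ball_in(b1,rmB), ball_in(b3,rmC), free(right), robot_in(rmC)}
  ∪ add   = {ball_in(b1,rmB), ball_in(b2,rmC), ball_in(b3,rmC), free(left), free(right), robot_in(rmC)}

== RESULT ==
["ball_in(b1,rmB)", "ball_in(b2,rmC)", "ball_in(b3,rmC)", "free(left)", "free(right)", "robot_in(rmC)"]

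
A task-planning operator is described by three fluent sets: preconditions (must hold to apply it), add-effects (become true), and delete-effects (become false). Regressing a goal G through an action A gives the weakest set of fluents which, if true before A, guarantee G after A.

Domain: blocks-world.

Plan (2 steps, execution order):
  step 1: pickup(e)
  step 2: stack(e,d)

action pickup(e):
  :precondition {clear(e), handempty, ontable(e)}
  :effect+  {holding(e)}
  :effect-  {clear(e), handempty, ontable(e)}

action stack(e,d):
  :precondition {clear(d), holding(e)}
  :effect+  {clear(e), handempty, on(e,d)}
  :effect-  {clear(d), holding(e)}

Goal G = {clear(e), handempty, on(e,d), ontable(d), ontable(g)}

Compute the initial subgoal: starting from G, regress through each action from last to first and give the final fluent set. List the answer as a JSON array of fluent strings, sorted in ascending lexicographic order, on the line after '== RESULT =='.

Work backward from the goal:
  through step 2 (stack(e,d)): drop {clear(e), handempty, on(e,d)}, keep {ontable(d), ontable(g)}, require {clear(d), holding(e)}
    → {clear(d), holding(e), ontable(d), ontable(g)}
  through step 1 (pickup(e)): drop {holding(e)}, keep {clear(d), ontable(d), ontable(g)}, require {clear(e), handempty, ontable(e)}
    → {clear(d), clear(e), handempty, ontable(d), ontable(e), ontable(g)}

== RESULT ==
["clear(d)", "clear(e)", "handempty", "ontable(d)", "ontable(e)", "ontable(g)"]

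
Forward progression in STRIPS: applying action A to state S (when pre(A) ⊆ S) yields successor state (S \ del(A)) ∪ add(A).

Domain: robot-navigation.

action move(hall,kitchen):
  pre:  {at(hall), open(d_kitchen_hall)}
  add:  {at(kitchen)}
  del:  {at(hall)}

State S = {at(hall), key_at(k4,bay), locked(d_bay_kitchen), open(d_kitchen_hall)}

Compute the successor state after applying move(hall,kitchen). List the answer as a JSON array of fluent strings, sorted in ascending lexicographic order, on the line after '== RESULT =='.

Progress:
  pre ⊆ S: {at(hall), open(d_kitchen_hall)} ⊆ S  — applicable
  S \ del = {key_at(k4,bay), locked(d_bay_kitchen), open(d_kitchen_hall)}
  ∪ add   = {at(kitchen), key_at(k4,bay), locked(d_bay_kitchen), open(d_kitchen_hall)}

== RESULT ==
["at(kitchen)", "key_at(k4,bay)", "locked(d_bay_kitchen)", "open(d_kitchen_hall)"]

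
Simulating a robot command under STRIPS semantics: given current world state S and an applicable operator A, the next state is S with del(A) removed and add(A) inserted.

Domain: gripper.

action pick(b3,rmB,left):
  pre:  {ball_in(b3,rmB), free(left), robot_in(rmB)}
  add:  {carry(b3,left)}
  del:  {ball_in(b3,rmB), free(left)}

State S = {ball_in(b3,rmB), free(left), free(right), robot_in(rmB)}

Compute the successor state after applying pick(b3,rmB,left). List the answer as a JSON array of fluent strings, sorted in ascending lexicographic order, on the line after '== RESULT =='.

Compute (S \ del) ∪ add:
  pre ⊆ S: {ball_in(b3,rmB), free(left), robot_in(rmB)} ⊆ S  — applicable
  S \ del = {free(right), robot_in(rmB)}
  ∪ add   = {carry(b3,left), free(right), robot_in(rmB)}

== RESULT ==
["carry(b3,left)", "free(right)", "robot_in(rmB)"]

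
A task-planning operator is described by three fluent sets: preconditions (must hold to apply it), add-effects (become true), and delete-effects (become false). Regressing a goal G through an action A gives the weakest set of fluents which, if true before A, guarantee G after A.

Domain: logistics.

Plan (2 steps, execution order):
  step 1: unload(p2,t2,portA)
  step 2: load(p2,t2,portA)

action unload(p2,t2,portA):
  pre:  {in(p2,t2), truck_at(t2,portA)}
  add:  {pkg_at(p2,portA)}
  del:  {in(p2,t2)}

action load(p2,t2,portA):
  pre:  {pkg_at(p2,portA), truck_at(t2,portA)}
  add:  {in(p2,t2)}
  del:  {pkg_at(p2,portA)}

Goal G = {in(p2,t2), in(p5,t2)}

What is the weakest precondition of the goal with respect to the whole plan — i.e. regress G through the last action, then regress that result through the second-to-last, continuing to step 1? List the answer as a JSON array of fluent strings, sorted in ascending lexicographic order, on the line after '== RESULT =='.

Regress step by step:
  through step 2 (load(p2,t2,portA)): drop {in(p2,t2)}, keep {in(p5,t2)}, require {pkg_at(p2,portA), truck_at(t2,portA)}
    → {in(p5,t2), pkg_at(p2,portA), truck_at(t2,portA)}
  through step 1 (unload(p2,t2,portA)): drop {pkg_at(p2,portA)}, keep {in(p5,t2), truck_at(t2,portA)}, require {in(p2,t2), truck_at(t2,portA)}
    → {in(p2,t2), in(p5,t2), truck_at(t2,portA)}

== RESULT ==
["in(p2,t2)", "in(p5,t2)", "truck_at(t2,portA)"]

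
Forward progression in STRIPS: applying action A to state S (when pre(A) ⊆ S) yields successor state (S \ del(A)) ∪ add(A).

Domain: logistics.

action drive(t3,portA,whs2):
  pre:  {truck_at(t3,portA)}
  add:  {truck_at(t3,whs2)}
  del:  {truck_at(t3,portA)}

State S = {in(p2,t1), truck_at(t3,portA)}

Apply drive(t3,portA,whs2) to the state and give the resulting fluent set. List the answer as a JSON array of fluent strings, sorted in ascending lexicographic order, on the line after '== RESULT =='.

Compute (S \ del) ∪ add:
  pre ⊆ S: {truck_at(t3,portA)} ⊆ S  — applicable
  S \ del = {in(p2,t1)}
  ∪ add   = {in(p2,t1), truck_at(t3,whs2)}

== RESULT ==
["in(p2,t1)", "truck_at(t3,whs2)"]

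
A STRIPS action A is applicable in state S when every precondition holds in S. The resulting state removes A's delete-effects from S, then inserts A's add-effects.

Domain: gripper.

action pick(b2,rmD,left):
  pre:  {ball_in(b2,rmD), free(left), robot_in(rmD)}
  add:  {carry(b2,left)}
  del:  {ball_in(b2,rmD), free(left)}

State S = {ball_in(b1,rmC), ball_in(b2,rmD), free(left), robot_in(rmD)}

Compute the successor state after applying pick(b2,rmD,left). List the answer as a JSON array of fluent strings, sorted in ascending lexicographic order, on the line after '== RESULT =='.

Progress:
  pre ⊆ S: {ball_in(b2,rmD), free(left), robot_in(rmD)} ⊆ S  — applicable
  S \ del = {ball_in(b1,rmC), robot_in(rmD)}
  ∪ add   = {ball_in(b1,rmC), carry(b2,left), robot_in(rmD)}

== RESULT ==
["ball_in(b1,rmC)", "carry(b2,left)", "robot_in(rmD)"]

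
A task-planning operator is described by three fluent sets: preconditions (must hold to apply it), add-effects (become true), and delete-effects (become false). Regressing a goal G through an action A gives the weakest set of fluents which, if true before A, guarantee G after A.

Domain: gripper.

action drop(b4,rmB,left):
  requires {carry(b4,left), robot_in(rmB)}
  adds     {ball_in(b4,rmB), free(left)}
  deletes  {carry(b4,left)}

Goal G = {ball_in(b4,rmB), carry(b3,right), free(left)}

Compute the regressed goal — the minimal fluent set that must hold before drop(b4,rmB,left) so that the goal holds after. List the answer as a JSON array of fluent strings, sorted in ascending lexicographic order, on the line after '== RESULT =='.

Regress:
  G ∩ del = {}  (empty — regression defined)
  G \ add = {ball_in(b4,rmB), carry(b3,right), free(left)} \ {ball_in(b4,rmB), free(left)} = {carry(b3,right)}
  ∪ pre   = {carry(b3,right)} ∪ {carry(b4,left), robot_in(rmB)}
          = {carry(b3,right), carry(b4,left), robot_in(rmB)}

== RESULT ==
["carry(b3,right)", "carry(b4,left)", "robot_in(rmB)"]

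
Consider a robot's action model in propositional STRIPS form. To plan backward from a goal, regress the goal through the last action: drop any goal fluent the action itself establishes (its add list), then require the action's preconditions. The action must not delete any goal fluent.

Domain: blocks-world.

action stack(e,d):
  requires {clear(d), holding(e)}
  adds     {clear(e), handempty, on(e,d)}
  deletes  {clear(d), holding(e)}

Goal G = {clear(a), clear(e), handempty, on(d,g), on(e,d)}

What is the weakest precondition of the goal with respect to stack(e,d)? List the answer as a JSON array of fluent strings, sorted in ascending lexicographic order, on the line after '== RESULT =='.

Compute (G \ add) ∪ pre:
  G ∩ del = {}  (empty — regression defined)
  G \ add = {clear(a), clear(e), handempty, on(d,g), on(e,d)} \ {clear(e), handempty, on(e,d)} = {clear(a), on(d,g)}
  ∪ pre   = {clear(a), on(d,g)} ∪ {clear(d), holding(e)}
          = {clear(a), clear(d), holding(e), on(d,g)}

== RESULT ==
["clear(a)", "clear(d)", "holding(e)", "on(d,g)"]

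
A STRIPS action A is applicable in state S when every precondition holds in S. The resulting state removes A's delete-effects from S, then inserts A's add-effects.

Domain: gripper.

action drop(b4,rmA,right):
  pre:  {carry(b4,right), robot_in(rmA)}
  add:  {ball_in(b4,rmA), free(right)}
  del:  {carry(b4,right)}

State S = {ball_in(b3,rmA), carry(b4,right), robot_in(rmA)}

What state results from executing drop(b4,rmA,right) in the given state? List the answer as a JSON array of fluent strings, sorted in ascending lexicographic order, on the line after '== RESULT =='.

Compute (S \ del) ∪ add:
  pre ⊆ S: {carry(b4,right), robot_in(rmA)} ⊆ S  — applicable
  S \ del = {ball_in(b3,rmA), robot_in(rmA)}
  ∪ add   = {ball_in(b3,rmA), ball_in(b4,rmA), free(right), robot_in(rmA)}

== RESULT ==
["ball_in(b3,rmA)", "ball_in(b4,rmA)", "free(right)", "robot_in(rmA)"]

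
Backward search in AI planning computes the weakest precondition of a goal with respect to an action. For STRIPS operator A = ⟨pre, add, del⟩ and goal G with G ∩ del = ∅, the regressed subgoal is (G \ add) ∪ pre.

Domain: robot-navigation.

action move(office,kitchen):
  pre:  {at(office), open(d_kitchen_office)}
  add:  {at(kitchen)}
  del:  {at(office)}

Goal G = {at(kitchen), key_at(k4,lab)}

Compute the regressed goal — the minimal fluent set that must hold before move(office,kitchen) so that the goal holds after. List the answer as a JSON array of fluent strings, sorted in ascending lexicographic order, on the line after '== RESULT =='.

Compute (G \ add) ∪ pre:
  G ∩ del = {}  (empty — regression defined)
  G \ add = {at(kitchen), key_at(k4,lab)} \ {at(kitchen)} = {key_at(k4,lab)}
  ∪ pre   = {key_at(k4,lab)} ∪ {at(office), open(d_kitchen_office)}
          = {at(office), key_at(k4,lab), open(d_kitchen_office)}

== RESULT ==
["at(office)", "key_at(k4,lab)", "open(d_kitchen_office)"]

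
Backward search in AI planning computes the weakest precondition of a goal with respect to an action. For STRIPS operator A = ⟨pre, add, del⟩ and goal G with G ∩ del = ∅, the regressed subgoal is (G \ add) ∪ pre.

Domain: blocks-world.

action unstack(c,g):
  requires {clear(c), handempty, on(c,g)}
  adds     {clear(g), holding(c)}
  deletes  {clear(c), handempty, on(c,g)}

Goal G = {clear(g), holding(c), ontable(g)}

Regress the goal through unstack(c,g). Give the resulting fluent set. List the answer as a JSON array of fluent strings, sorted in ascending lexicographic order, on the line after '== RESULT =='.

Regress:
  G ∩ del = {}  (empty — regression defined)
  G \ add = {clear(g), holding(c), ontable(g)} \ {clear(g), holding(c)} = {ontable(g)}
  ∪ pre   = {ontable(g)} ∪ {clear(c), handempty, on(c,g)}
          = {clear(c), handempty, on(c,g), ontable(g)}

== RESULT ==
["clear(c)", "handempty", "on(c,g)", "ontable(g)"]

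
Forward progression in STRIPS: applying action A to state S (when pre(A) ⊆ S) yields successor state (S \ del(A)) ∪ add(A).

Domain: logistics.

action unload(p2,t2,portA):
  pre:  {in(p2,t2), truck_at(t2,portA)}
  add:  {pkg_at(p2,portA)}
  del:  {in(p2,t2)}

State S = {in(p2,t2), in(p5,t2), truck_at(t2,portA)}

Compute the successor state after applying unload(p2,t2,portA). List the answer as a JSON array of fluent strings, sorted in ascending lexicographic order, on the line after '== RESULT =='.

Progress:
  pre ⊆ S: {in(p2,t2), truck_at(t2,portA)} ⊆ S  — applicable
  S \ del = {in(p5,t2), truck_at(t2,portA)}
  ∪ add   = {in(p5,t2), pkg_at(p2,portA), truck_at(t2,portA)}

== RESULT ==
["in(p5,t2)", "pkg_at(p2,portA)", "truck_at(t2,portA)"]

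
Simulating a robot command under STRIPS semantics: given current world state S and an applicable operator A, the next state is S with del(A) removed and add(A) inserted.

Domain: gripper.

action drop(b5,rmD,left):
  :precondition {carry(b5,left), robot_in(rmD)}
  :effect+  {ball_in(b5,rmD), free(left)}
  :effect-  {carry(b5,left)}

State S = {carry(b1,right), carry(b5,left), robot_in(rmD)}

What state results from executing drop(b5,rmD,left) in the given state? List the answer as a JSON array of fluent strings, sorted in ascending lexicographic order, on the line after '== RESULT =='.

Progress:
  pre ⊆ S: {carry(b5,left), robot_in(rmD)} ⊆ S  — applicable
  S \ del = {carry(b1,right), robot_in(rmD)}
  ∪ add   = {ball_in(b5,rmD), carry(b1,right), free(left), robot_in(rmD)}

== RESULT ==
["ball_in(b5,rmD)", "carry(b1,right)", "free(left)", "robot_in(rmD)"]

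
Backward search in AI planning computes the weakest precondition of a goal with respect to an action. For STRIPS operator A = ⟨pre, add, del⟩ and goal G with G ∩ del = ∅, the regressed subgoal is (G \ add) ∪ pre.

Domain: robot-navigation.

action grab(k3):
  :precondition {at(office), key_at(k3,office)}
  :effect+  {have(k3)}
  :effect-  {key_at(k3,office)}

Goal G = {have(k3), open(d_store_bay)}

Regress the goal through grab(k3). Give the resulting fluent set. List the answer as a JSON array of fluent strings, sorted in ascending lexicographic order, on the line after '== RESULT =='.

Regress:
  G ∩ del = {}  (empty — regression defined)
  G \ add = {have(k3), open(d_store_bay)} \ {have(k3)} = {open(d_store_bay)}
  ∪ pre   = {open(d_store_bay)} ∪ {at(office), key_at(k3,office)}
          = {at(office), key_at(k3,office), open(d_store_bay)}

== RESULT ==
["at(office)", "key_at(k3,office)", "open(d_store_bay)"]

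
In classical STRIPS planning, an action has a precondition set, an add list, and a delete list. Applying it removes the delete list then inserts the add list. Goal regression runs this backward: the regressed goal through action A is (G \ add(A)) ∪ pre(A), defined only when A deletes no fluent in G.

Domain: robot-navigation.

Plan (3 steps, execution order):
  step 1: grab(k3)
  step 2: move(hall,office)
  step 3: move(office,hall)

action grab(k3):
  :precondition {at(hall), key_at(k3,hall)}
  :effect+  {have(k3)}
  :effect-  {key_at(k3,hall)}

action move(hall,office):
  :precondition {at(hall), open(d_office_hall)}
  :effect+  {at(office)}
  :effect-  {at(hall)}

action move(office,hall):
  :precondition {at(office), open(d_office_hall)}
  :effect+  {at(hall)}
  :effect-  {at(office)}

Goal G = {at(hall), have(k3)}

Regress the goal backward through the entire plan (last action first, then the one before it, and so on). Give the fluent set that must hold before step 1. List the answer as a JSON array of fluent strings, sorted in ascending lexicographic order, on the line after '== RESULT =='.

Regress step by step:
  through step 3 (move(office,hall)): drop {at(hall)}, keep {have(k3)}, require {at(office), open(d_office_hall)}
    → {at(office), have(k3), open(d_office_hall)}
  through step 2 (move(hall,office)): drop {at(office)}, keep {have(k3), open(d_office_hall)}, require {at(hall), open(d_office_hall)}
    → {at(hall), have(k3), open(d_office_hall)}
  through step 1 (grab(k3)): drop {have(k3)}, keep {at(hall), open(d_office_hall)}, require {at(hall), key_at(k3,hall)}
    → {at(hall), key_at(k3,hall), open(d_office_hall)}

== RESULT ==
["at(hall)", "key_at(k3,hall)", "open(d_office_hall)"]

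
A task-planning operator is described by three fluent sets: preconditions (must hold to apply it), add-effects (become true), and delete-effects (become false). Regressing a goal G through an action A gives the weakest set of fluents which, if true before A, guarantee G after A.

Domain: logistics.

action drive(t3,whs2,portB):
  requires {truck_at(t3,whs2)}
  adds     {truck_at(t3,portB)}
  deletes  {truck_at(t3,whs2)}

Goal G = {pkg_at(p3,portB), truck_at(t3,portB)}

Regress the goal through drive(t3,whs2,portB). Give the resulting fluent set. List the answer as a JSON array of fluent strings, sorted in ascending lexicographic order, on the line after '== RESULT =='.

Compute (G \ add) ∪ pre:
  G ∩ del = {}  (empty — regression defined)
  G \ add = {pkg_at(p3,portB), truck_at(t3,portB)} \ {truck_at(t3,portB)} = {pkg_at(p3,portB)}
  ∪ pre   = {pkg_at(p3,portB)} ∪ {truck_at(t3,whs2)}
          = {pkg_at(p3,portB), truck_at(t3,whs2)}

== RESULT ==
["pkg_at(p3,portB)", "truck_at(t3,whs2)"]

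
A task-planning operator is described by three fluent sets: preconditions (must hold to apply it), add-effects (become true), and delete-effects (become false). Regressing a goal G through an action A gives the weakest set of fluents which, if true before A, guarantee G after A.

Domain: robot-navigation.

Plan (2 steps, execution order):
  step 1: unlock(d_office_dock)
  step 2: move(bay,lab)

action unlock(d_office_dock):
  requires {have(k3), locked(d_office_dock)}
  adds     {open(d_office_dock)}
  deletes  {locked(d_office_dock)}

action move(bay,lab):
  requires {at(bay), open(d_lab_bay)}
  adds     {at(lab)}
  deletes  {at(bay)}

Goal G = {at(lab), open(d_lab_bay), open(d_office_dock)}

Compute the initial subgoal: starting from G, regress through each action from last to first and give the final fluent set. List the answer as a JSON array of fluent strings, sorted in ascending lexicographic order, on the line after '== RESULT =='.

Work backward from the goal:
  through step 2 (move(bay,lab)): drop {at(lab)}, keep {open(d_lab_bay), open(d_office_dock)}, require {at(bay), open(d_lab_bay)}
    → {at(bay), open(d_lab_bay), open(d_office_dock)}
  through step 1 (unlock(d_office_dock)): drop {open(d_office_dock)}, keep {at(bay), open(d_lab_bay)}, require {have(k3), locked(d_office_dock)}
    → {at(bay), have(k3), locked(d_office_dock), open(d_lab_bay)}

== RESULT ==
["at(bay)", "have(k3)", "locked(d_office_dock)", "open(d_lab_bay)"]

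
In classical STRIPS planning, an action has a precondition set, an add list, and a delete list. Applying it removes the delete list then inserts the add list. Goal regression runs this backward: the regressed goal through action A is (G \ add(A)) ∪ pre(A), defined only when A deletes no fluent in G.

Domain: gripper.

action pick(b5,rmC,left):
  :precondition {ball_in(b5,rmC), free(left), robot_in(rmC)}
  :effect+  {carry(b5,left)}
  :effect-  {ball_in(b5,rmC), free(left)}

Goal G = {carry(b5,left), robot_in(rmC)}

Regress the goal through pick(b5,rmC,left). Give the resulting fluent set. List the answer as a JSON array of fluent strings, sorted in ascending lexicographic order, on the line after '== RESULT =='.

Compute (G \ add) ∪ pre:
  G ∩ del = {}  (empty — regression defined)
  G \ add = {carry(b5,left), robot_in(rmC)} \ {carry(b5,left)} = {robot_in(rmC)}
  ∪ pre   = {robot_in(rmC)} ∪ {ball_in(b5,rmC), free(left), robot_in(rmC)}
          = {ball_in(b5,rmC), free(left), robot_in(rmC)}

== RESULT ==
["ball_in(b5,rmC)", "free(left)", "robot_in(rmC)"]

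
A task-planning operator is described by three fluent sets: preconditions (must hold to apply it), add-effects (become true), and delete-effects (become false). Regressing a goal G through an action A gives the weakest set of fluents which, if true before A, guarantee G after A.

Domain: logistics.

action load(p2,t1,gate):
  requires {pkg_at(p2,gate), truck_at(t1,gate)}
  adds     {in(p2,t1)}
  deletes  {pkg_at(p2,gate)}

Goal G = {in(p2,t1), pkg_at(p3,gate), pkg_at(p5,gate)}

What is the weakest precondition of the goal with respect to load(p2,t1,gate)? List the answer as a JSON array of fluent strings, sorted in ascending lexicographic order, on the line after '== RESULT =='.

Regress:
  G ∩ del = {}  (empty — regression defined)
  G \ add = {in(p2,t1), pkg_at(p3,gate), pkg_at(p5,gate)} \ {in(p2,t1)} = {pkg_at(p3,gate), pkg_at(p5,gate)}
  ∪ pre   = {pkg_at(p3,gate), pkg_at(p5,gate)} ∪ {pkg_at(p2,gate), truck_at(t1,gate)}
          = {pkg_at(p2,gate), pkg_at(p3,gate), pkg_at(p5,gate), truck_at(t1,gate)}

== RESULT ==
["pkg_at(p2,gate)", "pkg_at(p3,gate)", "pkg_at(p5,gate)", "truck_at(t1,gate)"]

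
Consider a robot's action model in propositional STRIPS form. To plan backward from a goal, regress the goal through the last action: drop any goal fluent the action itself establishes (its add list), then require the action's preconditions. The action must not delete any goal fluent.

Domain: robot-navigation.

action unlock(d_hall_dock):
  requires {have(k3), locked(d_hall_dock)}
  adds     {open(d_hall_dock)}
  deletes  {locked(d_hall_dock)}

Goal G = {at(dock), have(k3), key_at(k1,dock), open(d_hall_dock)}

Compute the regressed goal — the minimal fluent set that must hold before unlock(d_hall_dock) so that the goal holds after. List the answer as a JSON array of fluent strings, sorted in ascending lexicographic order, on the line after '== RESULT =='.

Compute (G \ add) ∪ pre:
  G ∩ del = {}  (empty — regression defined)
  G \ add = {at(dock), have(k3), key_at(k1,dock), open(d_hall_dock)} \ {open(d_hall_dock)} = {at(dock), have(k3), key_at(k1,dock)}
  ∪ pre   = {at(dock), have(k3), key_at(k1,dock)} ∪ {have(k3), locked(d_hall_dock)}
          = {at(dock), have(k3), key_at(k1,dock), locked(d_hall_dock)}

== RESULT ==
["at(dock)", "have(k3)", "key_at(k1,dock)", "locked(d_hall_dock)"]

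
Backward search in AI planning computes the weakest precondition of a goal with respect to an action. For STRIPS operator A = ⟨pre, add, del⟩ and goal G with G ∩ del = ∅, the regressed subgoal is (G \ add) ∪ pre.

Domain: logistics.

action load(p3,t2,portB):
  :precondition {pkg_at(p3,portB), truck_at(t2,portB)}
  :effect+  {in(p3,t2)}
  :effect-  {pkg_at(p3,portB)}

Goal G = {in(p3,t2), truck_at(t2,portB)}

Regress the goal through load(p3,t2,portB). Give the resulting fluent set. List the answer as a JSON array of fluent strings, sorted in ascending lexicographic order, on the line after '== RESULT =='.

Compute (G \ add) ∪ pre:
  G ∩ del = {}  (empty — regression defined)
  G \ add = {in(p3,t2), truck_at(t2,portB)} \ {in(p3,t2)} = {truck_at(t2,portB)}
  ∪ pre   = {truck_at(t2,portB)} ∪ {pkg_at(p3,portB), truck_at(t2,portB)}
          = {pkg_at(p3,portB), truck_at(t2,portB)}

== RESULT ==
["pkg_at(p3,portB)", "truck_at(t2,portB)"]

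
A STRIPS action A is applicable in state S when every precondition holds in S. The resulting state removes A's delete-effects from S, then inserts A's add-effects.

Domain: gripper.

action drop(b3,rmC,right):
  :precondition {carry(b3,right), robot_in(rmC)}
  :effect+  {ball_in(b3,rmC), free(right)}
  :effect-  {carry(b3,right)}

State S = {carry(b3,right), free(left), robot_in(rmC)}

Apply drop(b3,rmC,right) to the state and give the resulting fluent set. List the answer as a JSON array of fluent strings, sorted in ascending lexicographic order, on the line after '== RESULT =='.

Progress:
  pre ⊆ S: {carry(b3,right), robot_in(rmC)} ⊆ S  — applicable
  S \ del = {free(left), robot_in(rmC)}
  ∪ add   = {ball_in(b3,rmC), free(left), free(right), robot_in(rmC)}

== RESULT ==
["ball_in(b3,rmC)", "free(left)", "free(right)", "robot_in(rmC)"]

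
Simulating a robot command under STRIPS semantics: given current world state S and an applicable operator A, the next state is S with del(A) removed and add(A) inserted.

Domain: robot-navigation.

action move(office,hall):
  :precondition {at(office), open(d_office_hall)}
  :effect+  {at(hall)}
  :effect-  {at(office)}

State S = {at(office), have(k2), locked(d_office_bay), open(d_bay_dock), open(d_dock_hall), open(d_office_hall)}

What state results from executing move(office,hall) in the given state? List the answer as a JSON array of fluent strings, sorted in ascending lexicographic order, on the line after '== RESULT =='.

Compute (S \ del) ∪ add:
  pre ⊆ S: {at(office), open(d_office_hall)} ⊆ S  — applicable
  S \ del = {have(k2), locked(d_office_bay), open(d_bay_dock), open(d_dock_hall), open(d_office_hall)}
  ∪ add   = {at(hall), have(k2), locked(d_office_bay), open(d_bay_dock), open(d_dock_hall), open(d_office_hall)}

== RESULT ==
["at(hall)", "have(k2)", "locked(d_office_bay)", "open(d_bay_dock)", "open(d_dock_hall)", "open(d_office_hall)"]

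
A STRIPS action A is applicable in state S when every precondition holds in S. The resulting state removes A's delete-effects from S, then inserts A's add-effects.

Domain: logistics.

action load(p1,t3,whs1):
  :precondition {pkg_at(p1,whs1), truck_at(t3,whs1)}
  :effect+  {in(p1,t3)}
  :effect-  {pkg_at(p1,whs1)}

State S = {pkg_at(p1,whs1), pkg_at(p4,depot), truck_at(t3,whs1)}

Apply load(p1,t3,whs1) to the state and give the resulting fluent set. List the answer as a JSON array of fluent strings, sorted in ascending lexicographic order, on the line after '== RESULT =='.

Compute (S \ del) ∪ add:
  pre ⊆ S: {pkg_at(p1,whs1), truck_at(t3,whs1)} ⊆ S  — applicable
  S \ del = {pkg_at(p4,depot), truck_at(t3,whs1)}
  ∪ add   = {in(p1,t3), pkg_at(p4,depot), truck_at(t3,whs1)}

== RESULT ==
["in(p1,t3)", "pkg_at(p4,depot)", "truck_at(t3,whs1)"]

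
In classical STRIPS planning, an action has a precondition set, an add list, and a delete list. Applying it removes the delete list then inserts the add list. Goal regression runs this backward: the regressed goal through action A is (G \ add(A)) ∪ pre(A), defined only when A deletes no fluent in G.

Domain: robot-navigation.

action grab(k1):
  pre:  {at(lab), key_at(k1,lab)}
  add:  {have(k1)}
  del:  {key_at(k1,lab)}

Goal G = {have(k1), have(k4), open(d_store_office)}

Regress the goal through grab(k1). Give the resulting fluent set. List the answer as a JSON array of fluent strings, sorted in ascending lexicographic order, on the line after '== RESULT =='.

Compute (G \ add) ∪ pre:
  G ∩ del = {}  (empty — regression defined)
  G \ add = {have(k1), have(k4), open(d_store_office)} \ {have(k1)} = {have(k4), open(d_store_office)}
  ∪ pre   = {have(k4), open(d_store_office)} ∪ {at(lab), key_at(k1,lab)}
          = {at(lab), have(k4), key_at(k1,lab), open(d_store_office)}

== RESULT ==
["at(lab)", "have(k4)", "key_at(k1,lab)", "open(d_store_office)"]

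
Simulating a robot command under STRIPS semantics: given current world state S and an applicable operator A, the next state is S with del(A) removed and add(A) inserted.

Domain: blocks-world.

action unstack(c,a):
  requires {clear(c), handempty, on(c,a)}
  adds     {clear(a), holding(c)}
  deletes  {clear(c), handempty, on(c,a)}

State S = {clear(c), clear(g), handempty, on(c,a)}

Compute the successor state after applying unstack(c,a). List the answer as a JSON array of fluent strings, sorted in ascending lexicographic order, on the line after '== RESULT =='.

Compute (S \ del) ∪ add:
  pre ⊆ S: {clear(c), handempty, on(c,a)} ⊆ S  — applicable
  S \ del = {clear(g)}
  ∪ add   = {clear(a), clear(g), holding(c)}

== RESULT ==
["clear(a)", "clear(g)", "holding(c)"]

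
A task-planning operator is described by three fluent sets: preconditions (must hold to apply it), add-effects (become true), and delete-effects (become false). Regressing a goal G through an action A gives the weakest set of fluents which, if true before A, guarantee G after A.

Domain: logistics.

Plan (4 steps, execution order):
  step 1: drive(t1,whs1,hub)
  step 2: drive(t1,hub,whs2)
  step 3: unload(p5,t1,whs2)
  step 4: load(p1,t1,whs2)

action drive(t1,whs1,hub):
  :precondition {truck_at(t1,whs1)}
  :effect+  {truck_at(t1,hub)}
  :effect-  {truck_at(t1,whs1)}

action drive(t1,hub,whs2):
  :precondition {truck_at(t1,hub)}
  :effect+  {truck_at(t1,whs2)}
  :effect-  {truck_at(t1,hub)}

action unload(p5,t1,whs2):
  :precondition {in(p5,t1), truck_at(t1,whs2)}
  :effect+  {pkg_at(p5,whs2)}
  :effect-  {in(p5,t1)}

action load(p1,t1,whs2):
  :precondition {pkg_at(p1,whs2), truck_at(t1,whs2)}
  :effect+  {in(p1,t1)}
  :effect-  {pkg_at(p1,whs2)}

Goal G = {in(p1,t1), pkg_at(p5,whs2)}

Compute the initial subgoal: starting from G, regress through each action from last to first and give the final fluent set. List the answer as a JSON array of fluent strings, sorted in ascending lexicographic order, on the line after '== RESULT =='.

Work backward from the goal:
  through step 4 (load(p1,t1,whs2)): drop {in(p1,t1)}, keep {pkg_at(p5,whs2)}, require {pkg_at(p1,whs2), truck_at(t1,whs2)}
    → {pkg_at(p1,whs2), pkg_at(p5,whs2), truck_at(t1,whs2)}
  through step 3 (unload(p5,t1,whs2)): drop {pkg_at(p5,whs2)}, keep {pkg_at(p1,whs2), truck_at(t1,whs2)}, require {in(p5,t1), truck_at(t1,whs2)}
    → {in(p5,t1), pkg_at(p1,whs2), truck_at(t1,whs2)}
  through step 2 (drive(t1,hub,whs2)): drop {truck_at(t1,whs2)}, keep {in(p5,t1), pkg_at(p1,whs2)}, require {truck_at(t1,hub)}
    → {in(p5,t1), pkg_at(p1,whs2), truck_at(t1,hub)}
  through step 1 (drive(t1,whs1,hub)): drop {truck_at(t1,hub)}, keep {in(p5,t1), pkg_at(p1,whs2)}, require {truck_at(t1,whs1)}
    → {in(p5,t1), pkg_at(p1,whs2), truck_at(t1,whs1)}

== RESULT ==
["in(p5,t1)", "pkg_at(p1,whs2)", "truck_at(t1,whs1)"]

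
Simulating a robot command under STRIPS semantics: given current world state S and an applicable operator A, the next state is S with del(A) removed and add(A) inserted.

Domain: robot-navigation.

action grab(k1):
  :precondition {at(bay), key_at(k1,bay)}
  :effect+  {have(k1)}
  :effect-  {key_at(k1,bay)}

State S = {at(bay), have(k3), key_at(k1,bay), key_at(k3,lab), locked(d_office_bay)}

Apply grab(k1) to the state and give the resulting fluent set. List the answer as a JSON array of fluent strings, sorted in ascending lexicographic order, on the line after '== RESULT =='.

Progress:
  pre ⊆ S: {at(bay), key_at(k1,bay)} ⊆ S  — applicable
  S \ del = {at(bay), have(k3), key_at(k3,lab), locked(d_office_bay)}
  ∪ add   = {at(bay), have(k1), have(k3), key_at(k3,lab), locked(d_office_bay)}

== RESULT ==
["at(bay)", "have(k1)", "have(k3)", "key_at(k3,lab)", "locked(d_office_bay)"]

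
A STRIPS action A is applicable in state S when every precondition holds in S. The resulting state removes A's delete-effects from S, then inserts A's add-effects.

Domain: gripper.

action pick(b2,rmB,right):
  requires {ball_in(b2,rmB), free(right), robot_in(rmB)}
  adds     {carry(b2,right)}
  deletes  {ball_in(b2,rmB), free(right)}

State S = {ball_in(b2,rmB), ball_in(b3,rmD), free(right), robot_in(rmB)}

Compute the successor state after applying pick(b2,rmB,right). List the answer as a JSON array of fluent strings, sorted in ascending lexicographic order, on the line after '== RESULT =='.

Progress:
  pre ⊆ S: {ball_in(b2,rmB), free(right), robot_in(rmB)} ⊆ S  — applicable
  S \ del = {ball_in(b3,rmD), robot_in(rmB)}
  ∪ add   = {ball_in(b3,rmD), carry(b2,right), robot_in(rmB)}

== RESULT ==
["ball_in(b3,rmD)", "carry(b2,right)", "robot_in(rmB)"]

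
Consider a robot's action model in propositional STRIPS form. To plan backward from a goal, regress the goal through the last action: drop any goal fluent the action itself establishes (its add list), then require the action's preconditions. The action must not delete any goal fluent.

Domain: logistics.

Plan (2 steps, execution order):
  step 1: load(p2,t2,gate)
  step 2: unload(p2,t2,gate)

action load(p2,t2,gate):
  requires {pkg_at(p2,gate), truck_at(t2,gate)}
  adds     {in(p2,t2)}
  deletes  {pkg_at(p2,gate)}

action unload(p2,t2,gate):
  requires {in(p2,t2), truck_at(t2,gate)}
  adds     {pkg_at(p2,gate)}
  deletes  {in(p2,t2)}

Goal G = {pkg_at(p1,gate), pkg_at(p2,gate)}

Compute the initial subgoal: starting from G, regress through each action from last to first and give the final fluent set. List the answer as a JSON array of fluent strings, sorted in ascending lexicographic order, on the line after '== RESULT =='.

Regress step by step:
  through step 2 (unload(p2,t2,gate)): drop {pkg_at(p2,gate)}, keep {pkg_at(p1,gate)}, require {in(p2,t2), truck_at(t2,gate)}
    → {in(p2,t2), pkg_at(p1,gate), truck_at(t2,gate)}
  through step 1 (load(p2,t2,gate)): drop {in(p2,t2)}, keep {pkg_at(p1,gate), truck_at(t2,gate)}, require {pkg_at(p2,gate), truck_at(t2,gate)}
    → {pkg_at(p1,gate), pkg_at(p2,gate), truck_at(t2,gate)}

== RESULT ==
["pkg_at(p1,gate)", "pkg_at(p2,gate)", "truck_at(t2,gate)"]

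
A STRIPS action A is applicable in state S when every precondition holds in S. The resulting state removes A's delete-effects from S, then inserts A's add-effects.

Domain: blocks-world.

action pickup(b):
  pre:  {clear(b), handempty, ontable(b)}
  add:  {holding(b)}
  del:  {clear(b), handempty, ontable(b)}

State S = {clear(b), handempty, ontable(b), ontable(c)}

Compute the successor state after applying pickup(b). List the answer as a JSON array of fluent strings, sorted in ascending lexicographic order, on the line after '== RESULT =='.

Progress:
  pre ⊆ S: {clear(b), handempty, ontable(b)} ⊆ S  — applicable
  S \ del = {ontable(c)}
  ∪ add   = {holding(b), ontable(c)}

== RESULT ==
["holding(b)", "ontable(c)"]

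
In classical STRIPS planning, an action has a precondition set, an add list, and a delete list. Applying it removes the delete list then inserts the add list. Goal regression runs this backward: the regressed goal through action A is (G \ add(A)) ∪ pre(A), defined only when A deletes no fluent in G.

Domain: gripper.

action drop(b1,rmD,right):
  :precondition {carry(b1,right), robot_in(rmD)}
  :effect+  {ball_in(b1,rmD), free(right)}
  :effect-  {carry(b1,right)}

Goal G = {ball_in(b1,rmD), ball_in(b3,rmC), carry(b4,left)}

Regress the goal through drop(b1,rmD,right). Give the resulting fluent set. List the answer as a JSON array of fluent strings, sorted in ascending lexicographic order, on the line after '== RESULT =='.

Regress:
  G ∩ del = {}  (empty — regression defined)
  G \ add = {ball_in(b1,rmD), ball_in(b3,rmC), carry(b4,left)} \ {ball_in(b1,rmD), free(right)} = {ball_in(b3,rmC), carry(b4,left)}
  ∪ pre   = {ball_in(b3,rmC), carry(b4,left)} ∪ {carry(b1,right), robot_in(rmD)}
          = {ball_in(b3,rmC), carry(b1,right), carry(b4,left), robot_in(rmD)}

== RESULT ==
["ball_in(b3,rmC)", "carry(b1,right)", "carry(b4,left)", "robot_in(rmD)"]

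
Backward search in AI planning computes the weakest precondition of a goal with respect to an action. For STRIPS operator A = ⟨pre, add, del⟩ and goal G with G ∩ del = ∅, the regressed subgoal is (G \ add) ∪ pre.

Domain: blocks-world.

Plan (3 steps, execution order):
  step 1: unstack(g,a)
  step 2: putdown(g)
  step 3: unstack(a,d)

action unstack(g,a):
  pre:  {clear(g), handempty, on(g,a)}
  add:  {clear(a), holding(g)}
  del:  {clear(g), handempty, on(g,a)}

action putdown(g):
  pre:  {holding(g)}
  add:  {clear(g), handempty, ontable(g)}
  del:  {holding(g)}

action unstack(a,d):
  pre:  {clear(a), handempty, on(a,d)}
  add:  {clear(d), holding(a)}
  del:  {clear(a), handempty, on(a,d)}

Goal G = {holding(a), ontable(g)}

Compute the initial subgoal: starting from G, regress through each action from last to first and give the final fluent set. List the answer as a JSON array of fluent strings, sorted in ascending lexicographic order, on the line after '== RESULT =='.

Regress step by step:
  through step 3 (unstack(a,d)): drop {holding(a)}, keep {ontable(g)}, require {clear(a), handempty, on(a,d)}
    → {clear(a), handempty, on(a,d), ontable(g)}
  through step 2 (putdown(g)): drop {handempty, ontable(g)}, keep {clear(a), on(a,d)}, require {holding(g)}
    → {clear(a), holding(g), on(a,d)}
  through step 1 (unstack(g,a)): drop {clear(a), holding(g)}, keep {on(a,d)}, require {clear(g), handempty, on(g,a)}
    → {clear(g), handempty, on(a,d), on(g,a)}

== RESULT ==
["clear(g)", "handempty", "on(a,d)", "on(g,a)"]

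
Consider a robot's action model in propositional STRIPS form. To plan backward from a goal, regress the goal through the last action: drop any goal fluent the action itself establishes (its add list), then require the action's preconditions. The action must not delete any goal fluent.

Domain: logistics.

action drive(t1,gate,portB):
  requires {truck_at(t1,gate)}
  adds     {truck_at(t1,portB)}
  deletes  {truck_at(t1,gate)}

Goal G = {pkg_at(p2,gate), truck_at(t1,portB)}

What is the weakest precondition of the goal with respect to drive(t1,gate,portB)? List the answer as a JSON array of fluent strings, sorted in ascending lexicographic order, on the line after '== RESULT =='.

Regress:
  G ∩ del = {}  (empty — regression defined)
  G \ add = {pkg_at(p2,gate), truck_at(t1,portB)} \ {truck_at(t1,portB)} = {pkg_at(p2,gate)}
  ∪ pre   = {pkg_at(p2,gate)} ∪ {truck_at(t1,gate)}
          = {pkg_at(p2,gate), truck_at(t1,gate)}

== RESULT ==
["pkg_at(p2,gate)", "truck_at(t1,gate)"]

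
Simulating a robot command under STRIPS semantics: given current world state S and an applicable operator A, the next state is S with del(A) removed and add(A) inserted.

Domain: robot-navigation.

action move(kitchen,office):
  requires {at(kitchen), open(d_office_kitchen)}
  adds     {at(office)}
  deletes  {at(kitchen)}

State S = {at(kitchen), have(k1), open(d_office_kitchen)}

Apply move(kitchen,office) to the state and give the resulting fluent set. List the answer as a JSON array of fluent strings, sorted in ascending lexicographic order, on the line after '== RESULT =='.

Progress:
  pre ⊆ S: {at(kitchen), open(d_office_kitchen)} ⊆ S  — applicable
  S \ del = {have(k1), open(d_office_kitchen)}
  ∪ add   = {at(office), have(k1), open(d_office_kitchen)}

== RESULT ==
["at(office)", "have(k1)", "open(d_office_kitchen)"]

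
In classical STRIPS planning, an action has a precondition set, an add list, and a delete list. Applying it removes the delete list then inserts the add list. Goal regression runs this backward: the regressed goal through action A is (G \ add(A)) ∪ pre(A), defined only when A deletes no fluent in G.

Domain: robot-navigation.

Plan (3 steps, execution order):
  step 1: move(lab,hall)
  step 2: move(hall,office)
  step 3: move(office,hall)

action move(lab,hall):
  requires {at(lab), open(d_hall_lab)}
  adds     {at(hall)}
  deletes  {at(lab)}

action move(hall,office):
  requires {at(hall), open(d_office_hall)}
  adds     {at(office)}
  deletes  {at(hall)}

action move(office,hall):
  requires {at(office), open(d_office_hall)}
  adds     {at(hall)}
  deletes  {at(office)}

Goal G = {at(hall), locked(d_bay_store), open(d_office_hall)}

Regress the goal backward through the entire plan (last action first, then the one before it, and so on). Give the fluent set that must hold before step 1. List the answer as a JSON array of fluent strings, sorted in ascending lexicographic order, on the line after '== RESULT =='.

Regress step by step:
  through step 3 (move(office,hall)): drop {at(hall)}, keep {locked(d_bay_store), open(d_office_hall)}, require {at(office), open(d_office_hall)}
    → {at(office), locked(d_bay_store), open(d_office_hall)}
  through step 2 (move(hall,office)): drop {at(office)}, keep {locked(d_bay_store), open(d_office_hall)}, require {at(hall), open(d_office_hall)}
    → {at(hall), locked(d_bay_store), open(d_office_hall)}
  through step 1 (move(lab,hall)): drop {at(hall)}, keep {locked(d_bay_store), open(d_office_hall)}, require {at(lab), open(d_hall_lab)}
    → {at(lab), locked(d_bay_store), open(d_hall_lab), open(d_office_hall)}

== RESULT ==
["at(lab)", "locked(d_bay_store)", "open(d_hall_lab)", "open(d_office_hall)"]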